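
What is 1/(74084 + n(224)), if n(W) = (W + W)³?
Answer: 1/89989476 ≈ 1.1112e-8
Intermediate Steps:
n(W) = 8*W³ (n(W) = (2*W)³ = 8*W³)
1/(74084 + n(224)) = 1/(74084 + 8*224³) = 1/(74084 + 8*11239424) = 1/(74084 + 89915392) = 1/89989476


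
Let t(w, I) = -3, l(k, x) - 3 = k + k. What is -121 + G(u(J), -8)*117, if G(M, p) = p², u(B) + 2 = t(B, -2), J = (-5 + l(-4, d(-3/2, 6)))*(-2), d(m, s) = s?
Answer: 7367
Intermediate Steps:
l(k, x) = 3 + 2*k (l(k, x) = 3 + (k + k) = 3 + 2*k)
J = 20 (J = (-5 + (3 + 2*(-4)))*(-2) = (-5 + (3 - 8))*(-2) = (-5 - 5)*(-2) = -10*(-2) = 20)
u(B) = -5 (u(B) = -2 - 3 = -5)
-121 + G(u(J), -8)*117 = -121 + (-8)²*117 = -121 + 64*117 = -121 + 7488 = 7367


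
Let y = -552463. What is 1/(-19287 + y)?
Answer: -1/571750 ≈ -1.7490e-6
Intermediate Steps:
1/(-19287 + y) = 1/(-19287 - 552463) = 1/(-571750) = -1/571750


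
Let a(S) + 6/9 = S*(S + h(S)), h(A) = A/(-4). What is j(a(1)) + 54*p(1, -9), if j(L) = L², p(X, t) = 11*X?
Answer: 85537/144 ≈ 594.01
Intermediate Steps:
h(A) = -A/4 (h(A) = A*(-¼) = -A/4)
a(S) = -⅔ + 3*S²/4 (a(S) = -⅔ + S*(S - S/4) = -⅔ + S*(3*S/4) = -⅔ + 3*S²/4)
j(a(1)) + 54*p(1, -9) = (-⅔ + (¾)*1²)² + 54*(11*1) = (-⅔ + (¾)*1)² + 54*11 = (-⅔ + ¾)² + 594 = (1/12)² + 594 = 1/144 + 594 = 85537/144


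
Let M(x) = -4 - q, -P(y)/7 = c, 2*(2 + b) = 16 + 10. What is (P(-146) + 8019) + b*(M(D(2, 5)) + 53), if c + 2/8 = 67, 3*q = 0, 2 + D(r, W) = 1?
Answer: 32363/4 ≈ 8090.8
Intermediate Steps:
D(r, W) = -1 (D(r, W) = -2 + 1 = -1)
q = 0 (q = (1/3)*0 = 0)
b = 11 (b = -2 + (16 + 10)/2 = -2 + (1/2)*26 = -2 + 13 = 11)
c = 267/4 (c = -1/4 + 67 = 267/4 ≈ 66.750)
P(y) = -1869/4 (P(y) = -7*267/4 = -1869/4)
M(x) = -4 (M(x) = -4 - 1*0 = -4 + 0 = -4)
(P(-146) + 8019) + b*(M(D(2, 5)) + 53) = (-1869/4 + 8019) + 11*(-4 + 53) = 30207/4 + 11*49 = 30207/4 + 539 = 32363/4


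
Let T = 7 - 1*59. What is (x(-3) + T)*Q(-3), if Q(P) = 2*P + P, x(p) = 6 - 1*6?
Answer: 468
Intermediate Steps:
x(p) = 0 (x(p) = 6 - 6 = 0)
Q(P) = 3*P
T = -52 (T = 7 - 59 = -52)
(x(-3) + T)*Q(-3) = (0 - 52)*(3*(-3)) = -52*(-9) = 468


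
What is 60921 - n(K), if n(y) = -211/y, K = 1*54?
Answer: 3289945/54 ≈ 60925.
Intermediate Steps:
K = 54
60921 - n(K) = 60921 - (-211)/54 = 60921 - 1*(-211/54) = 60921 + 211/54 = 3289945/54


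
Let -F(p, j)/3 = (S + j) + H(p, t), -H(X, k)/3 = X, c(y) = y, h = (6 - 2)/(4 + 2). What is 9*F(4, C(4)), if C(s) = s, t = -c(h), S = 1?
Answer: 189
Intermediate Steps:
h = ⅔ (h = 4/6 = 4*(⅙) = ⅔ ≈ 0.66667)
t = -⅔ (t = -1*⅔ = -⅔ ≈ -0.66667)
H(X, k) = -3*X
F(p, j) = -3 - 3*j + 9*p (F(p, j) = -3*((1 + j) - 3*p) = -3*(1 + j - 3*p) = -3 - 3*j + 9*p)
9*F(4, C(4)) = 9*(-3 - 3*4 + 9*4) = 9*(-3 - 12 + 36) = 9*21 = 189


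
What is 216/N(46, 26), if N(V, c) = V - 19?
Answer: 8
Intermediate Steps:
N(V, c) = -19 + V
216/N(46, 26) = 216/(-19 + 46) = 216/27 = 216*(1/27) = 8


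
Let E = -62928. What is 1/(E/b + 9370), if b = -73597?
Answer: 73597/689666818 ≈ 0.00010671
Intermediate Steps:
1/(E/b + 9370) = 1/(-62928/(-73597) + 9370) = 1/(-62928*(-1/73597) + 9370) = 1/(62928/73597 + 9370) = 1/(689666818/73597) = 73597/689666818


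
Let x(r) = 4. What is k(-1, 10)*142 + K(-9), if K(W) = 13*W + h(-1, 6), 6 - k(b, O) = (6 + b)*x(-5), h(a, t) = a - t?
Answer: -2112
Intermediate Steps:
k(b, O) = -18 - 4*b (k(b, O) = 6 - (6 + b)*4 = 6 - (24 + 4*b) = 6 + (-24 - 4*b) = -18 - 4*b)
K(W) = -7 + 13*W (K(W) = 13*W + (-1 - 1*6) = 13*W + (-1 - 6) = 13*W - 7 = -7 + 13*W)
k(-1, 10)*142 + K(-9) = (-18 - 4*(-1))*142 + (-7 + 13*(-9)) = (-18 + 4)*142 + (-7 - 117) = -14*142 - 124 = -1988 - 124 = -2112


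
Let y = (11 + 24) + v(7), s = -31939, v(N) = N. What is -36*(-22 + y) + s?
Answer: -32659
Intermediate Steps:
y = 42 (y = (11 + 24) + 7 = 35 + 7 = 42)
-36*(-22 + y) + s = -36*(-22 + 42) - 31939 = -36*20 - 31939 = -720 - 31939 = -32659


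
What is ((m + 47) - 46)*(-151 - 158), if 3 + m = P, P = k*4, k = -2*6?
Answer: 15450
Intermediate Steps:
k = -12 (k = -1*12 = -12)
P = -48 (P = -12*4 = -48)
m = -51 (m = -3 - 48 = -51)
((m + 47) - 46)*(-151 - 158) = ((-51 + 47) - 46)*(-151 - 158) = (-4 - 46)*(-309) = -50*(-309) = 15450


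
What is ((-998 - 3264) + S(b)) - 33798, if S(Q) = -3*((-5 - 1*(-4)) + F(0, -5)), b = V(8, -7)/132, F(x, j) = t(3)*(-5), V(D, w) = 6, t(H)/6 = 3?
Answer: -37787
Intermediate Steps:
t(H) = 18 (t(H) = 6*3 = 18)
F(x, j) = -90 (F(x, j) = 18*(-5) = -90)
b = 1/22 (b = 6/132 = 6*(1/132) = 1/22 ≈ 0.045455)
S(Q) = 273 (S(Q) = -3*((-5 - 1*(-4)) - 90) = -3*((-5 + 4) - 90) = -3*(-1 - 90) = -3*(-91) = 273)
((-998 - 3264) + S(b)) - 33798 = ((-998 - 3264) + 273) - 33798 = (-4262 + 273) - 33798 = -3989 - 33798 = -37787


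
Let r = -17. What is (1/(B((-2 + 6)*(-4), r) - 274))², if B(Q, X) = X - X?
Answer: 1/75076 ≈ 1.3320e-5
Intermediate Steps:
B(Q, X) = 0
(1/(B((-2 + 6)*(-4), r) - 274))² = (1/(0 - 274))² = (1/(-274))² = (-1/274)² = 1/75076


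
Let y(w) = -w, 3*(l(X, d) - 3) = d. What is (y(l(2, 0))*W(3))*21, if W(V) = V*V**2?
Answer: -1701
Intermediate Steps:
l(X, d) = 3 + d/3
W(V) = V**3
(y(l(2, 0))*W(3))*21 = (-(3 + (1/3)*0)*3**3)*21 = (-(3 + 0)*27)*21 = (-1*3*27)*21 = -3*27*21 = -81*21 = -1701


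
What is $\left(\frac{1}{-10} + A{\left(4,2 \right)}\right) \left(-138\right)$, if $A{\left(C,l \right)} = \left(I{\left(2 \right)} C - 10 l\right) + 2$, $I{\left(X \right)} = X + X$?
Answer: $\frac{1449}{5} \approx 289.8$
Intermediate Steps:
$I{\left(X \right)} = 2 X$
$A{\left(C,l \right)} = 2 - 10 l + 4 C$ ($A{\left(C,l \right)} = \left(2 \cdot 2 C - 10 l\right) + 2 = \left(4 C - 10 l\right) + 2 = \left(- 10 l + 4 C\right) + 2 = 2 - 10 l + 4 C$)
$\left(\frac{1}{-10} + A{\left(4,2 \right)}\right) \left(-138\right) = \left(\frac{1}{-10} + \left(2 - 20 + 4 \cdot 4\right)\right) \left(-138\right) = \left(- \frac{1}{10} + \left(2 - 20 + 16\right)\right) \left(-138\right) = \left(- \frac{1}{10} - 2\right) \left(-138\right) = \left(- \frac{21}{10}\right) \left(-138\right) = \frac{1449}{5}$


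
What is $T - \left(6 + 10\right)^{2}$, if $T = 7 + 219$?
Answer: $-30$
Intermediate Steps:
$T = 226$
$T - \left(6 + 10\right)^{2} = 226 - \left(6 + 10\right)^{2} = 226 - 16^{2} = 226 - 256 = -30$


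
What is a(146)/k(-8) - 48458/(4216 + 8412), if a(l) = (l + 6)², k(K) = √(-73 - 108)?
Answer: -24229/6314 - 23104*I*√181/181 ≈ -3.8373 - 1717.3*I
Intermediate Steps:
k(K) = I*√181 (k(K) = √(-181) = I*√181)
a(l) = (6 + l)²
a(146)/k(-8) - 48458/(4216 + 8412) = (6 + 146)²/((I*√181)) - 48458/(4216 + 8412) = 152²*(-I*√181/181) - 48458/12628 = 23104*(-I*√181/181) - 48458*1/12628 = -23104*I*√181/181 - 24229/6314 = -24229/6314 - 23104*I*√181/181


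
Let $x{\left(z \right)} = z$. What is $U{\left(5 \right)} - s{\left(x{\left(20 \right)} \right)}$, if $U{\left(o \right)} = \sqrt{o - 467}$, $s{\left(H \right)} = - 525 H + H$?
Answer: $10480 + i \sqrt{462} \approx 10480.0 + 21.494 i$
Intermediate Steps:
$s{\left(H \right)} = - 524 H$
$U{\left(o \right)} = \sqrt{-467 + o}$
$U{\left(5 \right)} - s{\left(x{\left(20 \right)} \right)} = \sqrt{-467 + 5} - \left(-524\right) 20 = \sqrt{-462} - -10480 = i \sqrt{462} + 10480 = 10480 + i \sqrt{462}$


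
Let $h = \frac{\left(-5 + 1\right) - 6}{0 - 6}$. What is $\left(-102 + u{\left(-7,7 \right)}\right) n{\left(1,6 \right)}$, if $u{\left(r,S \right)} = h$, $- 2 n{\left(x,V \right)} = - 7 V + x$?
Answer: $- \frac{12341}{6} \approx -2056.8$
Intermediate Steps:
$n{\left(x,V \right)} = - \frac{x}{2} + \frac{7 V}{2}$ ($n{\left(x,V \right)} = - \frac{- 7 V + x}{2} = - \frac{x - 7 V}{2} = - \frac{x}{2} + \frac{7 V}{2}$)
$h = \frac{5}{3}$ ($h = \frac{-4 - 6}{-6} = \left(-10\right) \left(- \frac{1}{6}\right) = \frac{5}{3} \approx 1.6667$)
$u{\left(r,S \right)} = \frac{5}{3}$
$\left(-102 + u{\left(-7,7 \right)}\right) n{\left(1,6 \right)} = \left(-102 + \frac{5}{3}\right) \left(\left(- \frac{1}{2}\right) 1 + \frac{7}{2} \cdot 6\right) = - \frac{301 \left(- \frac{1}{2} + 21\right)}{3} = \left(- \frac{301}{3}\right) \frac{41}{2} = - \frac{12341}{6}$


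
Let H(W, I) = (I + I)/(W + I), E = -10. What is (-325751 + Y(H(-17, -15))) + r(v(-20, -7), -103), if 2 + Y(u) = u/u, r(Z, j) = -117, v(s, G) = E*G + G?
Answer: -325869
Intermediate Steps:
v(s, G) = -9*G (v(s, G) = -10*G + G = -9*G)
H(W, I) = 2*I/(I + W) (H(W, I) = (2*I)/(I + W) = 2*I/(I + W))
Y(u) = -1 (Y(u) = -2 + u/u = -2 + 1 = -1)
(-325751 + Y(H(-17, -15))) + r(v(-20, -7), -103) = (-325751 - 1) - 117 = -325752 - 117 = -325869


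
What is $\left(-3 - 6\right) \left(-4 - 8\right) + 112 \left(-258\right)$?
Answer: $-28788$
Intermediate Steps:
$\left(-3 - 6\right) \left(-4 - 8\right) + 112 \left(-258\right) = - 9 \left(-4 - 8\right) - 28896 = \left(-9\right) \left(-12\right) - 28896 = 108 - 28896 = -28788$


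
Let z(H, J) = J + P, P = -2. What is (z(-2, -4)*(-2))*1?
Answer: 12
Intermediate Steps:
z(H, J) = -2 + J (z(H, J) = J - 2 = -2 + J)
(z(-2, -4)*(-2))*1 = ((-2 - 4)*(-2))*1 = -6*(-2)*1 = 12*1 = 12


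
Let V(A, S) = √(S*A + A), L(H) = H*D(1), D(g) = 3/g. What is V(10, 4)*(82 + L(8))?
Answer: 530*√2 ≈ 749.53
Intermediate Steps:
L(H) = 3*H (L(H) = H*(3/1) = H*(3*1) = H*3 = 3*H)
V(A, S) = √(A + A*S) (V(A, S) = √(A*S + A) = √(A + A*S))
V(10, 4)*(82 + L(8)) = √(10*(1 + 4))*(82 + 3*8) = √(10*5)*(82 + 24) = √50*106 = (5*√2)*106 = 530*√2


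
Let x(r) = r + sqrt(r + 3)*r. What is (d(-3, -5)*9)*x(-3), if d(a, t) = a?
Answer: 81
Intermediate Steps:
x(r) = r + r*sqrt(3 + r) (x(r) = r + sqrt(3 + r)*r = r + r*sqrt(3 + r))
(d(-3, -5)*9)*x(-3) = (-3*9)*(-3*(1 + sqrt(3 - 3))) = -(-81)*(1 + sqrt(0)) = -(-81)*(1 + 0) = -(-81) = -27*(-3) = 81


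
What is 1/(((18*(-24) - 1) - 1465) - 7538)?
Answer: -1/9436 ≈ -0.00010598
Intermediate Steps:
1/(((18*(-24) - 1) - 1465) - 7538) = 1/(((-432 - 1) - 1465) - 7538) = 1/((-433 - 1465) - 7538) = 1/(-1898 - 7538) = 1/(-9436) = -1/9436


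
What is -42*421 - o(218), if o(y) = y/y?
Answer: -17683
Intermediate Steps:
o(y) = 1
-42*421 - o(218) = -42*421 - 1*1 = -17682 - 1 = -17683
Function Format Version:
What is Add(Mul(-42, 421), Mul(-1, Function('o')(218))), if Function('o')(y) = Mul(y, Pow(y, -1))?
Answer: -17683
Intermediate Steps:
Function('o')(y) = 1
Add(Mul(-42, 421), Mul(-1, Function('o')(218))) = Add(Mul(-42, 421), Mul(-1, 1)) = Add(-17682, -1) = -17683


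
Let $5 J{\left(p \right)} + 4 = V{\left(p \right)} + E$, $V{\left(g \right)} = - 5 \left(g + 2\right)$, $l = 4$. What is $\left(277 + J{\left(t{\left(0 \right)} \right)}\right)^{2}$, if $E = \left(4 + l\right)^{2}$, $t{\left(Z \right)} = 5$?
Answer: $79524$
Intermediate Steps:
$V{\left(g \right)} = -10 - 5 g$ ($V{\left(g \right)} = - 5 \left(2 + g\right) = -10 - 5 g$)
$E = 64$ ($E = \left(4 + 4\right)^{2} = 8^{2} = 64$)
$J{\left(p \right)} = 10 - p$ ($J{\left(p \right)} = - \frac{4}{5} + \frac{\left(-10 - 5 p\right) + 64}{5} = - \frac{4}{5} + \frac{54 - 5 p}{5} = - \frac{4}{5} - \left(- \frac{54}{5} + p\right) = 10 - p$)
$\left(277 + J{\left(t{\left(0 \right)} \right)}\right)^{2} = \left(277 + \left(10 - 5\right)\right)^{2} = \left(277 + 5\right)^{2} = 282^{2} = 79524$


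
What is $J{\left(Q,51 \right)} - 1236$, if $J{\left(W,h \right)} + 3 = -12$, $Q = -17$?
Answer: $-1251$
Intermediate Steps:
$J{\left(W,h \right)} = -15$ ($J{\left(W,h \right)} = -3 - 12 = -15$)
$J{\left(Q,51 \right)} - 1236 = -15 - 1236 = -1251$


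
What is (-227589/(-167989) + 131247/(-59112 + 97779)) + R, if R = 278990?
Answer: 604082282302172/2165210221 ≈ 2.7899e+5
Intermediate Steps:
(-227589/(-167989) + 131247/(-59112 + 97779)) + R = (-227589/(-167989) + 131247/(-59112 + 97779)) + 278990 = (-227589*(-1/167989) + 131247/38667) + 278990 = (227589/167989 + 131247*(1/38667)) + 278990 = (227589/167989 + 43749/12889) + 278990 = 10282745382/2165210221 + 278990 = 604082282302172/2165210221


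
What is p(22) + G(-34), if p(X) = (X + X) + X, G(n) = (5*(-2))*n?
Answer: 406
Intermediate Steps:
G(n) = -10*n
p(X) = 3*X (p(X) = 2*X + X = 3*X)
p(22) + G(-34) = 3*22 - 10*(-34) = 66 + 340 = 406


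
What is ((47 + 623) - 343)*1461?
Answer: 477747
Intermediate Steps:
((47 + 623) - 343)*1461 = (670 - 343)*1461 = 327*1461 = 477747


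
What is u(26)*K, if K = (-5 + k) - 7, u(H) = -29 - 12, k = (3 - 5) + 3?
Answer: 451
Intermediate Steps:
k = 1 (k = -2 + 3 = 1)
u(H) = -41
K = -11 (K = (-5 + 1) - 7 = -4 - 7 = -11)
u(26)*K = -41*(-11) = 451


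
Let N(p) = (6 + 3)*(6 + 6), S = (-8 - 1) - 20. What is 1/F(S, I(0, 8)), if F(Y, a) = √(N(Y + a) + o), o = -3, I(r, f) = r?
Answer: √105/105 ≈ 0.097590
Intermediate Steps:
S = -29 (S = -9 - 20 = -29)
N(p) = 108 (N(p) = 9*12 = 108)
F(Y, a) = √105 (F(Y, a) = √(108 - 3) = √105)
1/F(S, I(0, 8)) = 1/(√105) = √105/105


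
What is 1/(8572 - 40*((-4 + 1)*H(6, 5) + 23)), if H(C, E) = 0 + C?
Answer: 1/8372 ≈ 0.00011945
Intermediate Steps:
H(C, E) = C
1/(8572 - 40*((-4 + 1)*H(6, 5) + 23)) = 1/(8572 - 40*((-4 + 1)*6 + 23)) = 1/(8572 - 40*(-3*6 + 23)) = 1/(8572 - 40*(-18 + 23)) = 1/(8572 - 40*5) = 1/(8572 - 200) = 1/8372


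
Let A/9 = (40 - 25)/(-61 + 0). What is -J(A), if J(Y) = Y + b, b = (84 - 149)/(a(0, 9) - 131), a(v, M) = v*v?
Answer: 13720/7991 ≈ 1.7169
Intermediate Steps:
a(v, M) = v²
A = -135/61 (A = 9*((40 - 25)/(-61 + 0)) = 9*(15/(-61)) = 9*(15*(-1/61)) = 9*(-15/61) = -135/61 ≈ -2.2131)
b = 65/131 (b = (84 - 149)/(0² - 131) = -65/(0 - 131) = -65/(-131) = -65*(-1/131) = 65/131 ≈ 0.49618)
J(Y) = 65/131 + Y (J(Y) = Y + 65/131 = 65/131 + Y)
-J(A) = -(65/131 - 135/61) = -1*(-13720/7991) = 13720/7991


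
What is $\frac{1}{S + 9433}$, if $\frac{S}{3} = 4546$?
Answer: $\frac{1}{23071} \approx 4.3344 \cdot 10^{-5}$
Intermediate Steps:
$S = 13638$ ($S = 3 \cdot 4546 = 13638$)
$\frac{1}{S + 9433} = \frac{1}{13638 + 9433} = \frac{1}{23071}$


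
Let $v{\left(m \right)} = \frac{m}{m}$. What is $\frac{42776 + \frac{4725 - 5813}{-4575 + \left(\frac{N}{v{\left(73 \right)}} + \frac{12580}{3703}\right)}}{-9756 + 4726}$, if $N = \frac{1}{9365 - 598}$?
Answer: $- \frac{158714201872900}{18662988446759} \approx -8.5042$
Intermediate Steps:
$v{\left(m \right)} = 1$
$N = \frac{1}{8767} \approx 0.00011406$
$\frac{42776 + \frac{4725 - 5813}{-4575 + \left(\frac{N}{v{\left(73 \right)}} + \frac{12580}{3703}\right)}}{-9756 + 4726} = \frac{42776 + \frac{4725 - 5813}{-4575 + \left(\frac{1}{8767 \cdot 1} + \frac{12580}{3703}\right)}}{-9756 + 4726} = \frac{42776 - \frac{1088}{-4575 + \left(\frac{1}{8767} \cdot 1 + 12580 \cdot \frac{1}{3703}\right)}}{-5030} = \left(42776 - \frac{1088}{-4575 + \left(\frac{1}{8767} + \frac{12580}{3703}\right)}\right) \left(- \frac{1}{5030}\right) = \left(42776 - \frac{1088}{-4575 + \frac{110292563}{32464201}}\right) \left(- \frac{1}{5030}\right) = \left(42776 - \frac{1088}{- \frac{148413427012}{32464201}}\right) \left(- \frac{1}{5030}\right) = \left(42776 - - \frac{8830262672}{37103356753}\right) \left(- \frac{1}{5030}\right) = \left(42776 + \frac{8830262672}{37103356753}\right) \left(- \frac{1}{5030}\right) = \frac{1587142018729000}{37103356753} \left(- \frac{1}{5030}\right) = - \frac{158714201872900}{18662988446759}$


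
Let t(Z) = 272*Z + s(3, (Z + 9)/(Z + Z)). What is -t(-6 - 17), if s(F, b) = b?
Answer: 143881/23 ≈ 6255.7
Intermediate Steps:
t(Z) = 272*Z + (9 + Z)/(2*Z) (t(Z) = 272*Z + (Z + 9)/(Z + Z) = 272*Z + (9 + Z)/((2*Z)) = 272*Z + (9 + Z)*(1/(2*Z)) = 272*Z + (9 + Z)/(2*Z))
-t(-6 - 17) = -(9 + (-6 - 17) + 544*(-6 - 17)²)/(2*(-6 - 17)) = -(9 - 23 + 544*(-23)²)/(2*(-23)) = -(-1)*(9 - 23 + 544*529)/(2*23) = -(-1)*(9 - 23 + 287776)/(2*23) = -(-1)*287762/(2*23) = -1*(-143881/23) = 143881/23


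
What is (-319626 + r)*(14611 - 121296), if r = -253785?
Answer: 61174352535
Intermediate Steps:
(-319626 + r)*(14611 - 121296) = (-319626 - 253785)*(14611 - 121296) = -573411*(-106685) = 61174352535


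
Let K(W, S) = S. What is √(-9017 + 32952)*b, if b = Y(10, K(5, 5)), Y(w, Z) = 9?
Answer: 9*√23935 ≈ 1392.4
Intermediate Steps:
b = 9
√(-9017 + 32952)*b = √(-9017 + 32952)*9 = √23935*9 = 9*√23935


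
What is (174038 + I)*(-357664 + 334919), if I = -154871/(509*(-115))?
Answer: -46342797395349/11707 ≈ -3.9586e+9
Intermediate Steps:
I = 154871/58535 (I = -154871/(-58535) = -154871*(-1/58535) = 154871/58535 ≈ 2.6458)
(174038 + I)*(-357664 + 334919) = (174038 + 154871/58535)*(-357664 + 334919) = (10187469201/58535)*(-22745) = -46342797395349/11707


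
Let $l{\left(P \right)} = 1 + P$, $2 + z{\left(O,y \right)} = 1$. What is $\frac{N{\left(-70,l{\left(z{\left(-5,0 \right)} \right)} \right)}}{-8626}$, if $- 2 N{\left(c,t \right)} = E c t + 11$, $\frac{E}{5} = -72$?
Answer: $\frac{11}{17252} \approx 0.00063761$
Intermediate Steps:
$E = -360$ ($E = 5 \left(-72\right) = -360$)
$z{\left(O,y \right)} = -1$ ($z{\left(O,y \right)} = -2 + 1 = -1$)
$N{\left(c,t \right)} = - \frac{11}{2} + 180 c t$ ($N{\left(c,t \right)} = - \frac{- 360 c t + 11}{2} = - \frac{11 - 360 c t}{2} = - \frac{11}{2} + 180 c t$)
$\frac{N{\left(-70,l{\left(z{\left(-5,0 \right)} \right)} \right)}}{-8626} = \frac{- \frac{11}{2} + 180 \left(-70\right) \left(1 - 1\right)}{-8626} = \left(- \frac{11}{2} + 180 \left(-70\right) 0\right) \left(- \frac{1}{8626}\right) = \left(- \frac{11}{2} + 0\right) \left(- \frac{1}{8626}\right) = \left(- \frac{11}{2}\right) \left(- \frac{1}{8626}\right) = \frac{11}{17252}$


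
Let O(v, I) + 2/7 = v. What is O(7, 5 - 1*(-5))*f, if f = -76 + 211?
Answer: 6345/7 ≈ 906.43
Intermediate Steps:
O(v, I) = -2/7 + v
f = 135
O(7, 5 - 1*(-5))*f = (-2/7 + 7)*135 = (47/7)*135 = 6345/7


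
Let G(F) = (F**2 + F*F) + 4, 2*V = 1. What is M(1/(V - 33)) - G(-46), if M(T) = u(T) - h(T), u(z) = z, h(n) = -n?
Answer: -275344/65 ≈ -4236.1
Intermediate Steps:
V = 1/2 (V = (1/2)*1 = 1/2 ≈ 0.50000)
G(F) = 4 + 2*F**2 (G(F) = (F**2 + F**2) + 4 = 2*F**2 + 4 = 4 + 2*F**2)
M(T) = 2*T (M(T) = T - (-1)*T = T + T = 2*T)
M(1/(V - 33)) - G(-46) = 2/(1/2 - 33) - (4 + 2*(-46)**2) = 2/(-65/2) - (4 + 2*2116) = 2*(-2/65) - (4 + 4232) = -4/65 - 1*4236 = -4/65 - 4236 = -275344/65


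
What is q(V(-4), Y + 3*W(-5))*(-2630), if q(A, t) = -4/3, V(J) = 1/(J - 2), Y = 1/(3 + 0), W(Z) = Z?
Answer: 10520/3 ≈ 3506.7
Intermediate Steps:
Y = 1/3 ≈ 0.33333
V(J) = 1/(-2 + J)
q(A, t) = -4/3 (q(A, t) = -4*1/3 = -4/3)
q(V(-4), Y + 3*W(-5))*(-2630) = -4/3*(-2630) = 10520/3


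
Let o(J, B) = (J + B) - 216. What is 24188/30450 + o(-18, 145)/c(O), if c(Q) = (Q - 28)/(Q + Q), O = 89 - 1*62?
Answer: 73183444/15225 ≈ 4806.8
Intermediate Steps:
o(J, B) = -216 + B + J (o(J, B) = (B + J) - 216 = -216 + B + J)
O = 27 (O = 89 - 62 = 27)
c(Q) = (-28 + Q)/(2*Q) (c(Q) = (-28 + Q)/((2*Q)) = (-28 + Q)*(1/(2*Q)) = (-28 + Q)/(2*Q))
24188/30450 + o(-18, 145)/c(O) = 24188/30450 + (-216 + 145 - 18)/(((1/2)*(-28 + 27)/27)) = 24188*(1/30450) - 89/((1/2)*(1/27)*(-1)) = 12094/15225 - 89/(-1/54) = 12094/15225 - 89*(-54) = 12094/15225 + 4806 = 73183444/15225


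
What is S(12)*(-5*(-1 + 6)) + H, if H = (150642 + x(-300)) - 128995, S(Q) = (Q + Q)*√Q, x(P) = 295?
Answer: 21942 - 1200*√3 ≈ 19864.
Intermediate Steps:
S(Q) = 2*Q^(3/2) (S(Q) = (2*Q)*√Q = 2*Q^(3/2))
H = 21942 (H = (150642 + 295) - 128995 = 150937 - 128995 = 21942)
S(12)*(-5*(-1 + 6)) + H = (2*12^(3/2))*(-5*(-1 + 6)) + 21942 = (2*(24*√3))*(-5*5) + 21942 = (48*√3)*(-25) + 21942 = -1200*√3 + 21942 = 21942 - 1200*√3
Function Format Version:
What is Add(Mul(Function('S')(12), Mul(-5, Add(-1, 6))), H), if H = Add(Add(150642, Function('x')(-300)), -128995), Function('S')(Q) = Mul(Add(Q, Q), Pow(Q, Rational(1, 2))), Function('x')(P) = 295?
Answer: Add(21942, Mul(-1200, Pow(3, Rational(1, 2)))) ≈ 19864.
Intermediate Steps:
Function('S')(Q) = Mul(2, Pow(Q, Rational(3, 2))) (Function('S')(Q) = Mul(Mul(2, Q), Pow(Q, Rational(1, 2))) = Mul(2, Pow(Q, Rational(3, 2))))
H = 21942 (H = Add(Add(150642, 295), -128995) = Add(150937, -128995) = 21942)
Add(Mul(Function('S')(12), Mul(-5, Add(-1, 6))), H) = Add(Mul(Mul(2, Pow(12, Rational(3, 2))), Mul(-5, Add(-1, 6))), 21942) = Add(Mul(Mul(2, Mul(24, Pow(3, Rational(1, 2)))), Mul(-5, 5)), 21942) = Add(Mul(Mul(48, Pow(3, Rational(1, 2))), -25), 21942) = Add(Mul(-1200, Pow(3, Rational(1, 2))), 21942) = Add(21942, Mul(-1200, Pow(3, Rational(1, 2))))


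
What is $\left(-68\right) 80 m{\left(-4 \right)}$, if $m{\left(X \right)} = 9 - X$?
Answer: $-70720$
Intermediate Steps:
$\left(-68\right) 80 m{\left(-4 \right)} = \left(-68\right) 80 \left(9 - -4\right) = - 5440 \left(9 + 4\right) = \left(-5440\right) 13 = -70720$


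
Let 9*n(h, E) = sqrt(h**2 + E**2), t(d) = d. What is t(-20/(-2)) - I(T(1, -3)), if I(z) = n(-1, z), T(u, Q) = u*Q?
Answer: 10 - sqrt(10)/9 ≈ 9.6486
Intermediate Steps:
T(u, Q) = Q*u
n(h, E) = sqrt(E**2 + h**2)/9 (n(h, E) = sqrt(h**2 + E**2)/9 = sqrt(E**2 + h**2)/9)
I(z) = sqrt(1 + z**2)/9 (I(z) = sqrt(z**2 + (-1)**2)/9 = sqrt(z**2 + 1)/9 = sqrt(1 + z**2)/9)
t(-20/(-2)) - I(T(1, -3)) = -20/(-2) - sqrt(1 + (-3*1)**2)/9 = -20*(-1/2) - sqrt(1 + (-3)**2)/9 = 10 - sqrt(1 + 9)/9 = 10 - sqrt(10)/9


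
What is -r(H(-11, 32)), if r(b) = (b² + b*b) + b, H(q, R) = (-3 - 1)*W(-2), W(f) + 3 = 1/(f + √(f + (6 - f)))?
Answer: -184 + 66*√6 ≈ -22.334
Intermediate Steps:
W(f) = -3 + 1/(f + √6) (W(f) = -3 + 1/(f + √(f + (6 - f))) = -3 + 1/(f + √6))
H(q, R) = -4*(7 - 3*√6)/(-2 + √6) (H(q, R) = (-3 - 1)*((1 - 3*(-2) - 3*√6)/(-2 + √6)) = -4*(1 + 6 - 3*√6)/(-2 + √6) = -4*(7 - 3*√6)/(-2 + √6))
r(b) = b + 2*b² (r(b) = (b² + b²) + b = 2*b² + b = b + 2*b²)
-r(H(-11, 32)) = -(8 - 2*√6)*(1 + 2*(8 - 2*√6)) = -(8 - 2*√6)*(1 + (16 - 4*√6)) = -(8 - 2*√6)*(17 - 4*√6)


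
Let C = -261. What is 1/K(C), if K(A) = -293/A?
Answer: 261/293 ≈ 0.89079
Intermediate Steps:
1/K(C) = 1/(-293/(-261)) = 1/(-293*(-1/261)) = 1/(293/261) = 261/293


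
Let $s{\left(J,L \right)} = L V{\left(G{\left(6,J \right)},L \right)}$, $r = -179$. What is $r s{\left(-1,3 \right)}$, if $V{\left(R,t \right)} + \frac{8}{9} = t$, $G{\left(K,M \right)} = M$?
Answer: $- \frac{3401}{3} \approx -1133.7$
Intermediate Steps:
$V{\left(R,t \right)} = - \frac{8}{9} + t$
$s{\left(J,L \right)} = L \left(- \frac{8}{9} + L\right)$
$r s{\left(-1,3 \right)} = - 179 \cdot \frac{1}{9} \cdot 3 \left(-8 + 9 \cdot 3\right) = - 179 \cdot \frac{1}{9} \cdot 3 \left(-8 + 27\right) = - 179 \cdot \frac{1}{9} \cdot 3 \cdot 19 = \left(-179\right) \frac{19}{3} = - \frac{3401}{3}$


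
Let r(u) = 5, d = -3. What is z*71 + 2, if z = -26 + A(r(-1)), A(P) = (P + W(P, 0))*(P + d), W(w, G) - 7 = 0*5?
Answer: -140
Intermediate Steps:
W(w, G) = 7 (W(w, G) = 7 + 0*5 = 7 + 0 = 7)
A(P) = (-3 + P)*(7 + P) (A(P) = (P + 7)*(P - 3) = (7 + P)*(-3 + P) = (-3 + P)*(7 + P))
z = -2 (z = -26 + (-21 + 5**2 + 4*5) = -26 + (-21 + 25 + 20) = -26 + 24 = -2)
z*71 + 2 = -2*71 + 2 = -142 + 2 = -140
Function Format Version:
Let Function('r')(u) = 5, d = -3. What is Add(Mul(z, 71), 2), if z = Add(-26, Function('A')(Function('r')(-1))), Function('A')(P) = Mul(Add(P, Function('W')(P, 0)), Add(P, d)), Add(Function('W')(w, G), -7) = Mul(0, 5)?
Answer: -140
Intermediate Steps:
Function('W')(w, G) = 7 (Function('W')(w, G) = Add(7, Mul(0, 5)) = Add(7, 0) = 7)
Function('A')(P) = Mul(Add(-3, P), Add(7, P)) (Function('A')(P) = Mul(Add(P, 7), Add(P, -3)) = Mul(Add(7, P), Add(-3, P)) = Mul(Add(-3, P), Add(7, P)))
z = -2 (z = Add(-26, Add(-21, Pow(5, 2), Mul(4, 5))) = Add(-26, Add(-21, 25, 20)) = Add(-26, 24) = -2)
Add(Mul(z, 71), 2) = Add(Mul(-2, 71), 2) = Add(-142, 2) = -140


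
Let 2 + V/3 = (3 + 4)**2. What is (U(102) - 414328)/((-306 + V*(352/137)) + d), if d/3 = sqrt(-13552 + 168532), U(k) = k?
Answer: 7292241617/435332208 - 3887303897*sqrt(4305)/725553680 ≈ -334.78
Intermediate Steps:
V = 141 (V = -6 + 3*(3 + 4)**2 = -6 + 3*7**2 = -6 + 3*49 = -6 + 147 = 141)
d = 18*sqrt(4305) (d = 3*sqrt(-13552 + 168532) = 3*sqrt(154980) = 3*(6*sqrt(4305)) = 18*sqrt(4305) ≈ 1181.0)
(U(102) - 414328)/((-306 + V*(352/137)) + d) = (102 - 414328)/((-306 + 141*(352/137)) + 18*sqrt(4305)) = -414226/((-306 + 141*(352*(1/137))) + 18*sqrt(4305)) = -414226/((-306 + 141*(352/137)) + 18*sqrt(4305)) = -414226/((-306 + 49632/137) + 18*sqrt(4305)) = -414226/(7710/137 + 18*sqrt(4305))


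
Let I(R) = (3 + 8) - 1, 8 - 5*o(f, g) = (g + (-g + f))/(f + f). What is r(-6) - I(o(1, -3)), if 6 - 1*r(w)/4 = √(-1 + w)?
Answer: 14 - 4*I*√7 ≈ 14.0 - 10.583*I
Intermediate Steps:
o(f, g) = 3/2 (o(f, g) = 8/5 - (g + (-g + f))/(5*(f + f)) = 8/5 - (g + (f - g))/(5*(2*f)) = 8/5 - f*1/(2*f)/5 = 8/5 - ⅕*½ = 8/5 - ⅒ = 3/2)
r(w) = 24 - 4*√(-1 + w)
I(R) = 10 (I(R) = 11 - 1 = 10)
r(-6) - I(o(1, -3)) = (24 - 4*√(-1 - 6)) - 1*10 = (24 - 4*I*√7) - 10 = 14 - 4*I*√7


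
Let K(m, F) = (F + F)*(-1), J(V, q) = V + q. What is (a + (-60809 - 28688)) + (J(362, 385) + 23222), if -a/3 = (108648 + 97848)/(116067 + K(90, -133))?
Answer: -7623688312/116333 ≈ -65533.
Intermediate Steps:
K(m, F) = -2*F (K(m, F) = (2*F)*(-1) = -2*F)
a = -619488/116333 (a = -3*(108648 + 97848)/(116067 - 2*(-133)) = -619488/(116067 + 266) = -619488/116333 ≈ -5.3251)
(a + (-60809 - 28688)) + (J(362, 385) + 23222) = (-619488/116333 + (-60809 - 28688)) + ((362 + 385) + 23222) = (-619488/116333 - 89497) + (747 + 23222) = -10412073989/116333 + 23969 = -7623688312/116333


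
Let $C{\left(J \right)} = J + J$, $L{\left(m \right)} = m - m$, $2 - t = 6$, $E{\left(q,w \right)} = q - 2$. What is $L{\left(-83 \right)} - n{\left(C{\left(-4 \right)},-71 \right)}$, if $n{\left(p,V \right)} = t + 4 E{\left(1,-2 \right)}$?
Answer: $8$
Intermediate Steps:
$E{\left(q,w \right)} = -2 + q$
$t = -4$ ($t = 2 - 6 = -4$)
$L{\left(m \right)} = 0$
$C{\left(J \right)} = 2 J$
$n{\left(p,V \right)} = -8$ ($n{\left(p,V \right)} = -4 + 4 \left(-2 + 1\right) = -4 + 4 \left(-1\right) = -4 - 4 = -8$)
$L{\left(-83 \right)} - n{\left(C{\left(-4 \right)},-71 \right)} = 0 - -8 = 0 + 8 = 8$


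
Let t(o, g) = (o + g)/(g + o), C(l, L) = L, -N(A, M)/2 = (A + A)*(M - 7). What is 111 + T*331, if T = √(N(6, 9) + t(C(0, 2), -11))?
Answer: 111 + 331*I*√47 ≈ 111.0 + 2269.2*I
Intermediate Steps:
N(A, M) = -4*A*(-7 + M) (N(A, M) = -2*(A + A)*(M - 7) = -2*2*A*(-7 + M) = -4*A*(-7 + M))
t(o, g) = 1 (t(o, g) = (g + o)/(g + o) = 1)
T = I*√47 (T = √(4*6*(7 - 1*9) + 1) = √(4*6*(7 - 9) + 1) = √(4*6*(-2) + 1) = √(-48 + 1) = √(-47) = I*√47 ≈ 6.8557*I)
111 + T*331 = 111 + (I*√47)*331 = 111 + 331*I*√47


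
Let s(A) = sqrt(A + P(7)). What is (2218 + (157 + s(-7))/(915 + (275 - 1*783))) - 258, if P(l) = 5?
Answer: 797877/407 + I*sqrt(2)/407 ≈ 1960.4 + 0.0034747*I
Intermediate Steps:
s(A) = sqrt(5 + A) (s(A) = sqrt(A + 5) = sqrt(5 + A))
(2218 + (157 + s(-7))/(915 + (275 - 1*783))) - 258 = (2218 + (157 + sqrt(5 - 7))/(915 + (275 - 1*783))) - 258 = (2218 + (157 + sqrt(-2))/(915 + (275 - 783))) - 258 = (2218 + (157 + I*sqrt(2))/(915 - 508)) - 258 = (2218 + (157 + I*sqrt(2))/407) - 258 = (2218 + (157 + I*sqrt(2))*(1/407)) - 258 = (2218 + (157/407 + I*sqrt(2)/407)) - 258 = (902883/407 + I*sqrt(2)/407) - 258 = 797877/407 + I*sqrt(2)/407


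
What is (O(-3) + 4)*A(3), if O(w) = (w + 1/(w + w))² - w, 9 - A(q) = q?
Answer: 613/6 ≈ 102.17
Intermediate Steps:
A(q) = 9 - q
O(w) = (w + 1/(2*w))² - w
(O(-3) + 4)*A(3) = ((-1*(-3) + (¼)*(1 + 2*(-3)²)²/(-3)²) + 4)*(9 - 1*3) = ((3 + (¼)*(⅑)*(1 + 2*9)²) + 4)*(9 - 3) = ((3 + (¼)*(⅑)*(1 + 18)²) + 4)*6 = ((3 + (¼)*(⅑)*19²) + 4)*6 = ((3 + (¼)*(⅑)*361) + 4)*6 = ((3 + 361/36) + 4)*6 = (469/36 + 4)*6 = (613/36)*6 = 613/6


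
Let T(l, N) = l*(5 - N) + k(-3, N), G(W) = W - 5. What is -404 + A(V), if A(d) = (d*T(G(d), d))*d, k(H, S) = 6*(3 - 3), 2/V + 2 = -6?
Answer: -103865/256 ≈ -405.72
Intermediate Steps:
V = -1/4 (V = 2/(-2 - 6) = 2/(-8) = 2*(-1/8) = -1/4 ≈ -0.25000)
k(H, S) = 0 (k(H, S) = 6*0 = 0)
G(W) = -5 + W
T(l, N) = l*(5 - N) (T(l, N) = l*(5 - N) + 0 = l*(5 - N))
A(d) = d**2*(-5 + d)*(5 - d) (A(d) = (d*((-5 + d)*(5 - d)))*d = (d*(-5 + d)*(5 - d))*d = d**2*(-5 + d)*(5 - d))
-404 + A(V) = -404 + (-1/4)**2*(-25 - (-1/4)**2 + 10*(-1/4)) = -404 + (-25 - 1*1/16 - 5/2)/16 = -404 + (-25 - 1/16 - 5/2)/16 = -404 + (1/16)*(-441/16) = -404 - 441/256 = -103865/256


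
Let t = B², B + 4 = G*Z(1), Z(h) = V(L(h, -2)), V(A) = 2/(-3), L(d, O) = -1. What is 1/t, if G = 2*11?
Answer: 9/3136 ≈ 0.0028699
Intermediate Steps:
V(A) = -⅔ (V(A) = 2*(-⅓) = -⅔)
Z(h) = -⅔
G = 22
B = -56/3 (B = -4 + 22*(-⅔) = -4 - 44/3 = -56/3 ≈ -18.667)
t = 3136/9 (t = (-56/3)² = 3136/9 ≈ 348.44)
1/t = 1/(3136/9) = 9/3136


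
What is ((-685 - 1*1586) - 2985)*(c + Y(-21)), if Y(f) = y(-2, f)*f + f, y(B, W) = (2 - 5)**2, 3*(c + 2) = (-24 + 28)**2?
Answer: 1086240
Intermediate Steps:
c = 10/3 (c = -2 + (-24 + 28)**2/3 = -2 + (1/3)*4**2 = -2 + (1/3)*16 = -2 + 16/3 = 10/3 ≈ 3.3333)
y(B, W) = 9 (y(B, W) = (-3)**2 = 9)
Y(f) = 10*f (Y(f) = 9*f + f = 10*f)
((-685 - 1*1586) - 2985)*(c + Y(-21)) = ((-685 - 1*1586) - 2985)*(10/3 + 10*(-21)) = ((-685 - 1586) - 2985)*(10/3 - 210) = (-2271 - 2985)*(-620/3) = -5256*(-620/3) = 1086240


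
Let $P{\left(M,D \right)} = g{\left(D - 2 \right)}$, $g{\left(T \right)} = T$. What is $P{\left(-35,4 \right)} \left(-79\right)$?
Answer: $-158$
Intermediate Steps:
$P{\left(M,D \right)} = -2 + D$ ($P{\left(M,D \right)} = D - 2 = -2 + D$)
$P{\left(-35,4 \right)} \left(-79\right) = \left(-2 + 4\right) \left(-79\right) = 2 \left(-79\right) = -158$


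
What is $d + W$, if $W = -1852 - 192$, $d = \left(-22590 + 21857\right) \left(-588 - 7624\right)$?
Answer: $6017352$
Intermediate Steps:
$d = 6019396$ ($d = \left(-733\right) \left(-8212\right) = 6019396$)
$W = -2044$
$d + W = 6019396 - 2044 = 6017352$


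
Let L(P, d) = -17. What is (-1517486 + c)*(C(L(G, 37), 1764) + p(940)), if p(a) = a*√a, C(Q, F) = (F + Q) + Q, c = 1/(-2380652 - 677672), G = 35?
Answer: -4014433733247225/1529162 - 2181253011128550*√235/764581 ≈ -4.6359e+10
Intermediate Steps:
c = -1/3058324 (c = 1/(-3058324) = -1/3058324 ≈ -3.2698e-7)
C(Q, F) = F + 2*Q
p(a) = a^(3/2)
(-1517486 + c)*(C(L(G, 37), 1764) + p(940)) = (-1517486 - 1/3058324)*((1764 + 2*(-17)) + 940^(3/2)) = -4640963853465*((1764 - 34) + 1880*√235)/3058324 = -4640963853465*(1730 + 1880*√235)/3058324 = -4014433733247225/1529162 - 2181253011128550*√235/764581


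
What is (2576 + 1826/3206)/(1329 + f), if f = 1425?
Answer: 1376747/1471554 ≈ 0.93557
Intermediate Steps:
(2576 + 1826/3206)/(1329 + f) = (2576 + 1826/3206)/(1329 + 1425) = (2576 + 1826*(1/3206))/2754 = (2576 + 913/1603)*(1/2754) = (4130241/1603)*(1/2754) = 1376747/1471554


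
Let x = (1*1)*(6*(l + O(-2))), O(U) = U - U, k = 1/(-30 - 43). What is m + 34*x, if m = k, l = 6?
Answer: 89351/73 ≈ 1224.0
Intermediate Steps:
k = -1/73 (k = 1/(-73) = -1/73 ≈ -0.013699)
m = -1/73 ≈ -0.013699
O(U) = 0
x = 36 (x = (1*1)*(6*(6 + 0)) = 1*(6*6) = 1*36 = 36)
m + 34*x = -1/73 + 34*36 = -1/73 + 1224 = 89351/73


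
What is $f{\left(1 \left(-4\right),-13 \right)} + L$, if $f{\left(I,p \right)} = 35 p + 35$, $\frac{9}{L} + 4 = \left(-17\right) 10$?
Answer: $- \frac{24363}{58} \approx -420.05$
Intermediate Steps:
$L = - \frac{3}{58}$ ($L = \frac{9}{-4 - 170} = \frac{9}{-174} = 9 \left(- \frac{1}{174}\right) = - \frac{3}{58} \approx -0.051724$)
$f{\left(I,p \right)} = 35 + 35 p$
$f{\left(1 \left(-4\right),-13 \right)} + L = \left(35 + 35 \left(-13\right)\right) - \frac{3}{58} = \left(35 - 455\right) - \frac{3}{58} = -420 - \frac{3}{58} = - \frac{24363}{58}$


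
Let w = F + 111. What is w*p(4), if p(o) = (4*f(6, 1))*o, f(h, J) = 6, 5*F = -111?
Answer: 42624/5 ≈ 8524.8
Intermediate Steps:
F = -111/5 (F = (⅕)*(-111) = -111/5 ≈ -22.200)
p(o) = 24*o (p(o) = (4*6)*o = 24*o)
w = 444/5 (w = -111/5 + 111 = 444/5 ≈ 88.800)
w*p(4) = 444*(24*4)/5 = (444/5)*96 = 42624/5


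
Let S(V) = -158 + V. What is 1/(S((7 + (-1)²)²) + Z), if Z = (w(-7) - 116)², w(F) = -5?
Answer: 1/14547 ≈ 6.8743e-5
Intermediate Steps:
Z = 14641 (Z = (-5 - 116)² = (-121)² = 14641)
1/(S((7 + (-1)²)²) + Z) = 1/((-158 + (7 + (-1)²)²) + 14641) = 1/((-158 + (7 + 1)²) + 14641) = 1/((-158 + 8²) + 14641) = 1/((-158 + 64) + 14641) = 1/(-94 + 14641) = 1/14547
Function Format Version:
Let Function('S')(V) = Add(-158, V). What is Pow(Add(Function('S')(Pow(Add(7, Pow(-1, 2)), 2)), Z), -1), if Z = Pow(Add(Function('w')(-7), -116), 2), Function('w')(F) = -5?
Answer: Rational(1, 14547) ≈ 6.8743e-5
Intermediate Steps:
Z = 14641 (Z = Pow(Add(-5, -116), 2) = Pow(-121, 2) = 14641)
Pow(Add(Function('S')(Pow(Add(7, Pow(-1, 2)), 2)), Z), -1) = Pow(Add(Add(-158, Pow(Add(7, Pow(-1, 2)), 2)), 14641), -1) = Pow(Add(Add(-158, Pow(Add(7, 1), 2)), 14641), -1) = Pow(Add(Add(-158, Pow(8, 2)), 14641), -1) = Pow(Add(Add(-158, 64), 14641), -1) = Pow(Add(-94, 14641), -1) = Pow(14547, -1) = Rational(1, 14547)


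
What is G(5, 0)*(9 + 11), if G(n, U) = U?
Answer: 0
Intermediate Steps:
G(5, 0)*(9 + 11) = 0*(9 + 11) = 0*20 = 0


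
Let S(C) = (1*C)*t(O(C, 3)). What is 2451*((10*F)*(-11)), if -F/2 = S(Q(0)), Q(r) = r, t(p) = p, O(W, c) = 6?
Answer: 0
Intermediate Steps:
S(C) = 6*C (S(C) = (1*C)*6 = C*6 = 6*C)
F = 0 (F = -12*0 = -2*0 = 0)
2451*((10*F)*(-11)) = 2451*((10*0)*(-11)) = 2451*(0*(-11)) = 2451*0 = 0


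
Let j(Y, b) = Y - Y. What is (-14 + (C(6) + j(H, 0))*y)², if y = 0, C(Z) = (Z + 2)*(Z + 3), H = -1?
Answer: 196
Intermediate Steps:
j(Y, b) = 0
C(Z) = (2 + Z)*(3 + Z)
(-14 + (C(6) + j(H, 0))*y)² = (-14 + ((6 + 6² + 5*6) + 0)*0)² = (-14 + ((6 + 36 + 30) + 0)*0)² = (-14 + (72 + 0)*0)² = (-14 + 72*0)² = (-14 + 0)² = (-14)² = 196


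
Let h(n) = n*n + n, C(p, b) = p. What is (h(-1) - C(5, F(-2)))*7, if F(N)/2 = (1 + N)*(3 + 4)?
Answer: -35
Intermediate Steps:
F(N) = 14 + 14*N (F(N) = 2*((1 + N)*(3 + 4)) = 2*((1 + N)*7) = 2*(7 + 7*N) = 14 + 14*N)
h(n) = n + n² (h(n) = n² + n = n + n²)
(h(-1) - C(5, F(-2)))*7 = (-(1 - 1) - 1*5)*7 = (-1*0 - 5)*7 = (0 - 5)*7 = -5*7 = -35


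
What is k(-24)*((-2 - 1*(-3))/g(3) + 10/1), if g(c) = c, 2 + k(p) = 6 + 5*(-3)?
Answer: -341/3 ≈ -113.67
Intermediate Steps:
k(p) = -11 (k(p) = -2 + (6 + 5*(-3)) = -2 + (6 - 15) = -2 - 9 = -11)
k(-24)*((-2 - 1*(-3))/g(3) + 10/1) = -11*((-2 - 1*(-3))/3 + 10/1) = -11*((-2 + 3)*(1/3) + 10*1) = -11*(1*(1/3) + 10) = -11*(1/3 + 10) = -11*31/3 = -341/3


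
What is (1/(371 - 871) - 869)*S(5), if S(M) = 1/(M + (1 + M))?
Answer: -434501/5500 ≈ -79.000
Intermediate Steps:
S(M) = 1/(1 + 2*M)
(1/(371 - 871) - 869)*S(5) = (1/(371 - 871) - 869)/(1 + 2*5) = (1/(-500) - 869)/(1 + 10) = (-1/500 - 869)/11 = -434501/500*1/11 = -434501/5500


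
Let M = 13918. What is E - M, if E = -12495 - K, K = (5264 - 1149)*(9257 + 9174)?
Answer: -75869978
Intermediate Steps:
K = 75843565 (K = 4115*18431 = 75843565)
E = -75856060 (E = -12495 - 1*75843565 = -12495 - 75843565 = -75856060)
E - M = -75856060 - 1*13918 = -75856060 - 13918 = -75869978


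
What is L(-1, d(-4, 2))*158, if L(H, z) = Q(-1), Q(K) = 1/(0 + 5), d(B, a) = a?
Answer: 158/5 ≈ 31.600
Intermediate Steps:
Q(K) = ⅕ (Q(K) = 1/5 = ⅕)
L(H, z) = ⅕
L(-1, d(-4, 2))*158 = (⅕)*158 = 158/5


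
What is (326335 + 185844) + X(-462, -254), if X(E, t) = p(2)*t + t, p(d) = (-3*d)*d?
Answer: 514973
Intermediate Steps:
p(d) = -3*d**2
X(E, t) = -11*t (X(E, t) = (-3*2**2)*t + t = (-3*4)*t + t = -12*t + t = -11*t)
(326335 + 185844) + X(-462, -254) = (326335 + 185844) - 11*(-254) = 512179 + 2794 = 514973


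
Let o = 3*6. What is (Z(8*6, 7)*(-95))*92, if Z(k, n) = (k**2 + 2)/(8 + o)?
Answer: -10077220/13 ≈ -7.7517e+5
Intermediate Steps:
o = 18
Z(k, n) = 1/13 + k**2/26 (Z(k, n) = (k**2 + 2)/(8 + 18) = (2 + k**2)/26 = (2 + k**2)*(1/26) = 1/13 + k**2/26)
(Z(8*6, 7)*(-95))*92 = ((1/13 + (8*6)**2/26)*(-95))*92 = ((1/13 + (1/26)*48**2)*(-95))*92 = ((1/13 + (1/26)*2304)*(-95))*92 = ((1/13 + 1152/13)*(-95))*92 = ((1153/13)*(-95))*92 = -109535/13*92 = -10077220/13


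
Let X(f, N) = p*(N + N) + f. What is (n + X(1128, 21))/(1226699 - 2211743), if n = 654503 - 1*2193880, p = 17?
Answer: 1537535/985044 ≈ 1.5609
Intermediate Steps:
n = -1539377 (n = 654503 - 2193880 = -1539377)
X(f, N) = f + 34*N (X(f, N) = 17*(N + N) + f = 17*(2*N) + f = 34*N + f = f + 34*N)
(n + X(1128, 21))/(1226699 - 2211743) = (-1539377 + (1128 + 34*21))/(1226699 - 2211743) = (-1539377 + (1128 + 714))/(-985044) = (-1539377 + 1842)*(-1/985044) = -1537535*(-1/985044) = 1537535/985044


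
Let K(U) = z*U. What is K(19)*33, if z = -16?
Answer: -10032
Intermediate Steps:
K(U) = -16*U
K(19)*33 = -16*19*33 = -304*33 = -10032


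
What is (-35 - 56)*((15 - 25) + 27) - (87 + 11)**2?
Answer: -11151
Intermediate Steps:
(-35 - 56)*((15 - 25) + 27) - (87 + 11)**2 = -91*(-10 + 27) - 1*98**2 = -91*17 - 1*9604 = -1547 - 9604 = -11151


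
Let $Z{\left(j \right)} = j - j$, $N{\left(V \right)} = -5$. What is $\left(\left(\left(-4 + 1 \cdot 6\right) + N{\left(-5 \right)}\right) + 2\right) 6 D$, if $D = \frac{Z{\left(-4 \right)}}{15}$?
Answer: $0$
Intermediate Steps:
$Z{\left(j \right)} = 0$
$D = 0$ ($D = \frac{0}{15} = 0 \cdot \frac{1}{15} = 0$)
$\left(\left(\left(-4 + 1 \cdot 6\right) + N{\left(-5 \right)}\right) + 2\right) 6 D = \left(\left(\left(-4 + 1 \cdot 6\right) - 5\right) + 2\right) 6 \cdot 0 = \left(\left(\left(-4 + 6\right) - 5\right) + 2\right) 6 \cdot 0 = \left(\left(2 - 5\right) + 2\right) 6 \cdot 0 = \left(-3 + 2\right) 6 \cdot 0 = \left(-1\right) 6 \cdot 0 = \left(-6\right) 0 = 0$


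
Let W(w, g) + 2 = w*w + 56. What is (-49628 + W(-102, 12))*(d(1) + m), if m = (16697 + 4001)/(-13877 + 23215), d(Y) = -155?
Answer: 27941762820/4669 ≈ 5.9845e+6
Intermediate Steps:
W(w, g) = 54 + w**2 (W(w, g) = -2 + (w*w + 56) = -2 + (w**2 + 56) = -2 + (56 + w**2) = 54 + w**2)
m = 10349/4669 (m = 20698/9338 = 20698*(1/9338) = 10349/4669 ≈ 2.2165)
(-49628 + W(-102, 12))*(d(1) + m) = (-49628 + (54 + (-102)**2))*(-155 + 10349/4669) = (-49628 + (54 + 10404))*(-713346/4669) = (-49628 + 10458)*(-713346/4669) = -39170*(-713346/4669) = 27941762820/4669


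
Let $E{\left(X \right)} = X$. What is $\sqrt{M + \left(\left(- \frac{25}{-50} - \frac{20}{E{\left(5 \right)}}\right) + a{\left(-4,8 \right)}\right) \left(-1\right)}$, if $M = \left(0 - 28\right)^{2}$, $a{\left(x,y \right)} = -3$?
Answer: $\frac{\sqrt{3162}}{2} \approx 28.116$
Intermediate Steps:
$M = 784$ ($M = \left(0 - 28\right)^{2} = \left(-28\right)^{2} = 784$)
$\sqrt{M + \left(\left(- \frac{25}{-50} - \frac{20}{E{\left(5 \right)}}\right) + a{\left(-4,8 \right)}\right) \left(-1\right)} = \sqrt{784 + \left(\left(- \frac{25}{-50} - \frac{20}{5}\right) - 3\right) \left(-1\right)} = \sqrt{784 + \left(\left(\left(-25\right) \left(- \frac{1}{50}\right) - 4\right) - 3\right) \left(-1\right)} = \sqrt{784 + \left(\left(\frac{1}{2} - 4\right) - 3\right) \left(-1\right)} = \sqrt{784 + \left(- \frac{7}{2} - 3\right) \left(-1\right)} = \sqrt{784 - - \frac{13}{2}} = \sqrt{784 + \frac{13}{2}} = \sqrt{\frac{1581}{2}} = \frac{\sqrt{3162}}{2}$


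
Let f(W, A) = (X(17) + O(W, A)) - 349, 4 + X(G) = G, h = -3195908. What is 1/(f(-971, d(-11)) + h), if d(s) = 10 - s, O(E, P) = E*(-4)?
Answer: -1/3192360 ≈ -3.1325e-7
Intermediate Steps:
O(E, P) = -4*E
X(G) = -4 + G
f(W, A) = -336 - 4*W (f(W, A) = ((-4 + 17) - 4*W) - 349 = (13 - 4*W) - 349 = -336 - 4*W)
1/(f(-971, d(-11)) + h) = 1/((-336 - 4*(-971)) - 3195908) = 1/((-336 + 3884) - 3195908) = 1/(3548 - 3195908) = 1/(-3192360) = -1/3192360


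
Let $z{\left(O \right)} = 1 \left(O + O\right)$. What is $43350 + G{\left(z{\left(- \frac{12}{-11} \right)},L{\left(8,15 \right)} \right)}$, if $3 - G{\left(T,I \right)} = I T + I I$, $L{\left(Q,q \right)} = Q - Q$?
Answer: $43353$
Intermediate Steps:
$z{\left(O \right)} = 2 O$ ($z{\left(O \right)} = 1 \cdot 2 O = 2 O$)
$L{\left(Q,q \right)} = 0$
$G{\left(T,I \right)} = 3 - I^{2} - I T$ ($G{\left(T,I \right)} = 3 - \left(I T + I I\right) = 3 - \left(I T + I^{2}\right) = 3 - \left(I^{2} + I T\right) = 3 - I^{2} - I T$)
$43350 + G{\left(z{\left(- \frac{12}{-11} \right)},L{\left(8,15 \right)} \right)} = 43350 - -3 = 43350 - \left(-3 + 0 \cdot 2 \left(\left(-12\right) \left(- \frac{1}{11}\right)\right)\right) = 43350 + \left(3 + 0 - 0 \cdot 2 \cdot \frac{12}{11}\right) = 43350 + \left(3 + 0 - 0 \cdot \frac{24}{11}\right) = 43350 + \left(3 + 0 + 0\right) = 43350 + 3 = 43353$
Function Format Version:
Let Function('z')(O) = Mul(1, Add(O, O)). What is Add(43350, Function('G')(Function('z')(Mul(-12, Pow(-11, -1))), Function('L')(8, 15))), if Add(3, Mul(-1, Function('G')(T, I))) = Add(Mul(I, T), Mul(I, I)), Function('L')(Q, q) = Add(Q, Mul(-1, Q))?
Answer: 43353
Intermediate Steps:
Function('z')(O) = Mul(2, O) (Function('z')(O) = Mul(1, Mul(2, O)) = Mul(2, O))
Function('L')(Q, q) = 0
Function('G')(T, I) = Add(3, Mul(-1, Pow(I, 2)), Mul(-1, I, T)) (Function('G')(T, I) = Add(3, Mul(-1, Add(Mul(I, T), Mul(I, I)))) = Add(3, Mul(-1, Add(Mul(I, T), Pow(I, 2)))) = Add(3, Mul(-1, Add(Pow(I, 2), Mul(I, T)))) = Add(3, Add(Mul(-1, Pow(I, 2)), Mul(-1, I, T))) = Add(3, Mul(-1, Pow(I, 2)), Mul(-1, I, T)))
Add(43350, Function('G')(Function('z')(Mul(-12, Pow(-11, -1))), Function('L')(8, 15))) = Add(43350, Add(3, Mul(-1, Pow(0, 2)), Mul(-1, 0, Mul(2, Mul(-12, Pow(-11, -1)))))) = Add(43350, Add(3, Mul(-1, 0), Mul(-1, 0, Mul(2, Mul(-12, Rational(-1, 11)))))) = Add(43350, Add(3, 0, Mul(-1, 0, Mul(2, Rational(12, 11))))) = Add(43350, Add(3, 0, Mul(-1, 0, Rational(24, 11)))) = Add(43350, Add(3, 0, 0)) = Add(43350, 3) = 43353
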